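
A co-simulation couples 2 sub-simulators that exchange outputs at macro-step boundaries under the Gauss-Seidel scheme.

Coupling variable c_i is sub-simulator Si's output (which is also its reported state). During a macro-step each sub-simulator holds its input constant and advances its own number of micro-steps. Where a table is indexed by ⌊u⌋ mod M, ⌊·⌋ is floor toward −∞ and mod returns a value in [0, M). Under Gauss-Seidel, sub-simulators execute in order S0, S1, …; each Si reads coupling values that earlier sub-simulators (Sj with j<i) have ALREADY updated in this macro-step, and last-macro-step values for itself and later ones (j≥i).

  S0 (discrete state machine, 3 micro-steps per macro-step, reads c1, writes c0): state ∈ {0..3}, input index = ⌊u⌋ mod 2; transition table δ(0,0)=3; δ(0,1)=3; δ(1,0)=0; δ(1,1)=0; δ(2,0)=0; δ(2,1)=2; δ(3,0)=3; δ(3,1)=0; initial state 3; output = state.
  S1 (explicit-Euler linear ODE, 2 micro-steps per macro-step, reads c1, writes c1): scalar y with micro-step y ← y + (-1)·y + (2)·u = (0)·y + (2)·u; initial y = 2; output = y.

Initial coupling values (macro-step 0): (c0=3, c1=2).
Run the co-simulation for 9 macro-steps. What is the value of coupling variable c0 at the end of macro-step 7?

macro 1: S0 reads c1=2 → after 3×micro: 3; S1 reads c1=2 → after 2×micro: 4 ⇒ (c0=3, c1=4)
macro 2: S0 reads c1=4 → after 3×micro: 3; S1 reads c1=4 → after 2×micro: 8 ⇒ (c0=3, c1=8)
macro 3: S0 reads c1=8 → after 3×micro: 3; S1 reads c1=8 → after 2×micro: 16 ⇒ (c0=3, c1=16)
macro 4: S0 reads c1=16 → after 3×micro: 3; S1 reads c1=16 → after 2×micro: 32 ⇒ (c0=3, c1=32)
macro 5: S0 reads c1=32 → after 3×micro: 3; S1 reads c1=32 → after 2×micro: 64 ⇒ (c0=3, c1=64)
macro 6: S0 reads c1=64 → after 3×micro: 3; S1 reads c1=64 → after 2×micro: 128 ⇒ (c0=3, c1=128)
macro 7: S0 reads c1=128 → after 3×micro: 3; S1 reads c1=128 → after 2×micro: 256 ⇒ (c0=3, c1=256)
macro 8: S0 reads c1=256 → after 3×micro: 3; S1 reads c1=256 → after 2×micro: 512 ⇒ (c0=3, c1=512)
macro 9: S0 reads c1=512 → after 3×micro: 3; S1 reads c1=512 → after 2×micro: 1024 ⇒ (c0=3, c1=1024)

c0 at macro-step 7 = 3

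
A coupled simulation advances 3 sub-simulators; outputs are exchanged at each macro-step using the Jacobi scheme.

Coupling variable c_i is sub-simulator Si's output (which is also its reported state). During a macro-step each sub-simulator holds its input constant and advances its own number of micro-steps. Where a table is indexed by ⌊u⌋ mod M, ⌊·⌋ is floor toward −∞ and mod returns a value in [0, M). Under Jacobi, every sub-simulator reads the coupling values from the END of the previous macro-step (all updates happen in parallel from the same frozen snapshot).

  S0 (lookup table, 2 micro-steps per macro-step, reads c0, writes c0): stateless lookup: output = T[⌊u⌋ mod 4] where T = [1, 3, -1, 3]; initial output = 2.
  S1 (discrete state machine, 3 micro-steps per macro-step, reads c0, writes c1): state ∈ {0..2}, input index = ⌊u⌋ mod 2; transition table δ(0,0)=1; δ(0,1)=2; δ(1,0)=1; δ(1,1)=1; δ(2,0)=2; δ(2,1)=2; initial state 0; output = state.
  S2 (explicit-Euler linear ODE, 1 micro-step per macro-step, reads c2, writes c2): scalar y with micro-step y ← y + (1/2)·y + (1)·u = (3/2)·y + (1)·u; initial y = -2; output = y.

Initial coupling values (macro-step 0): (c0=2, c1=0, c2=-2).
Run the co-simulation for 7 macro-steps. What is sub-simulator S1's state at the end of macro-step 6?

S1 state at macro-step 6 = 1

macro 1: S0 reads c0=2 → after 2×micro: -1; S1 reads c0=2 → after 3×micro: 1; S2 reads c2=-2 → after 1×micro: -5 ⇒ (c0=-1, c1=1, c2=-5)
macro 2: S0 reads c0=-1 → after 2×micro: 3; S1 reads c0=-1 → after 3×micro: 1; S2 reads c2=-5 → after 1×micro: -25/2 ⇒ (c0=3, c1=1, c2=-25/2)
macro 3: S0 reads c0=3 → after 2×micro: 3; S1 reads c0=3 → after 3×micro: 1; S2 reads c2=-25/2 → after 1×micro: -125/4 ⇒ (c0=3, c1=1, c2=-125/4)
macro 4: S0 reads c0=3 → after 2×micro: 3; S1 reads c0=3 → after 3×micro: 1; S2 reads c2=-125/4 → after 1×micro: -625/8 ⇒ (c0=3, c1=1, c2=-625/8)
macro 5: S0 reads c0=3 → after 2×micro: 3; S1 reads c0=3 → after 3×micro: 1; S2 reads c2=-625/8 → after 1×micro: -3125/16 ⇒ (c0=3, c1=1, c2=-3125/16)
macro 6: S0 reads c0=3 → after 2×micro: 3; S1 reads c0=3 → after 3×micro: 1; S2 reads c2=-3125/16 → after 1×micro: -15625/32 ⇒ (c0=3, c1=1, c2=-15625/32)
macro 7: S0 reads c0=3 → after 2×micro: 3; S1 reads c0=3 → after 3×micro: 1; S2 reads c2=-15625/32 → after 1×micro: -78125/64 ⇒ (c0=3, c1=1, c2=-78125/64)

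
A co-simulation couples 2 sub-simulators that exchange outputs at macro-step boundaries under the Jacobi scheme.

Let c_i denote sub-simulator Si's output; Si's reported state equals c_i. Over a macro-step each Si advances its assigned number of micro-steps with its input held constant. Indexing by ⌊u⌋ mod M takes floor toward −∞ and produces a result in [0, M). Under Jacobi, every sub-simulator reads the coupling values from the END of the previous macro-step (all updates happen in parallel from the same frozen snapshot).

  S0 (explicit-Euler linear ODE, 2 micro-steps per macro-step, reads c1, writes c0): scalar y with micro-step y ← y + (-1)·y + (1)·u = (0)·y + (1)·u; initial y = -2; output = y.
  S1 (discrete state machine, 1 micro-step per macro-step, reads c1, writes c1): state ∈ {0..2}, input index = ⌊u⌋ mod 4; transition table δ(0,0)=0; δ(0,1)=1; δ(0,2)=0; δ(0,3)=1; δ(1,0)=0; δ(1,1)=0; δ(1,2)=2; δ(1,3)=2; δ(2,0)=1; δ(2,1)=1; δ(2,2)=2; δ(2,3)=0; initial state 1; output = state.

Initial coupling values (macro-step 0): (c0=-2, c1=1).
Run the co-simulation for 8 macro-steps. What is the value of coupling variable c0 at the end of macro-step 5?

macro 1: S0 reads c1=1 → after 2×micro: 1; S1 reads c1=1 → after 1×micro: 0 ⇒ (c0=1, c1=0)
macro 2: S0 reads c1=0 → after 2×micro: 0; S1 reads c1=0 → after 1×micro: 0 ⇒ (c0=0, c1=0)
macro 3: S0 reads c1=0 → after 2×micro: 0; S1 reads c1=0 → after 1×micro: 0 ⇒ (c0=0, c1=0)
macro 4: S0 reads c1=0 → after 2×micro: 0; S1 reads c1=0 → after 1×micro: 0 ⇒ (c0=0, c1=0)
macro 5: S0 reads c1=0 → after 2×micro: 0; S1 reads c1=0 → after 1×micro: 0 ⇒ (c0=0, c1=0)
macro 6: S0 reads c1=0 → after 2×micro: 0; S1 reads c1=0 → after 1×micro: 0 ⇒ (c0=0, c1=0)
macro 7: S0 reads c1=0 → after 2×micro: 0; S1 reads c1=0 → after 1×micro: 0 ⇒ (c0=0, c1=0)
macro 8: S0 reads c1=0 → after 2×micro: 0; S1 reads c1=0 → after 1×micro: 0 ⇒ (c0=0, c1=0)

c0 at macro-step 5 = 0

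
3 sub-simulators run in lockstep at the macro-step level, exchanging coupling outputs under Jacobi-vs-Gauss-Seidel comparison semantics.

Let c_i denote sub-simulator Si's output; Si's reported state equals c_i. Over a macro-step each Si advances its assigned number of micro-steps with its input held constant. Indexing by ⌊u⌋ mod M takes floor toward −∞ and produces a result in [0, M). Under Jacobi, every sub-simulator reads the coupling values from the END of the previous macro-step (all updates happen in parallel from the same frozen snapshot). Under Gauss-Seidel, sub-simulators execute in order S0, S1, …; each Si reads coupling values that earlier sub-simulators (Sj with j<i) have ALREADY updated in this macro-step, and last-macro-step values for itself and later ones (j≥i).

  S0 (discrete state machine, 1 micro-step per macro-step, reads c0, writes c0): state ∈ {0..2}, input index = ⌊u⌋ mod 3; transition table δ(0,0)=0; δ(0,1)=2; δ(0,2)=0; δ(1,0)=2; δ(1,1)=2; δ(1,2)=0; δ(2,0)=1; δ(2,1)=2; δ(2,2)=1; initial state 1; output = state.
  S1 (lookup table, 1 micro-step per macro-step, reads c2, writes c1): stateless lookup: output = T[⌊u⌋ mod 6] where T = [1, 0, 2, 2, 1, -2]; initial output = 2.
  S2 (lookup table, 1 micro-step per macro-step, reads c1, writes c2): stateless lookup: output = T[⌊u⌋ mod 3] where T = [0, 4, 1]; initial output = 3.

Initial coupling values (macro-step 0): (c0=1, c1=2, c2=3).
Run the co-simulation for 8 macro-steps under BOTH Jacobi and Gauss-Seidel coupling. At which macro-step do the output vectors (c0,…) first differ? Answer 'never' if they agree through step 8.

first divergence at macro-step: 2

[Jacobi] macro 1: S0 reads c0=1 → after 1×micro: 2; S1 reads c2=3 → after 1×micro: 2; S2 reads c1=2 → after 1×micro: 1 ⇒ (c0=2, c1=2, c2=1)
[Jacobi] macro 2: S0 reads c0=2 → after 1×micro: 1; S1 reads c2=1 → after 1×micro: 0; S2 reads c1=2 → after 1×micro: 1 ⇒ (c0=1, c1=0, c2=1)
[Jacobi] macro 3: S0 reads c0=1 → after 1×micro: 2; S1 reads c2=1 → after 1×micro: 0; S2 reads c1=0 → after 1×micro: 0 ⇒ (c0=2, c1=0, c2=0)
[Jacobi] macro 4: S0 reads c0=2 → after 1×micro: 1; S1 reads c2=0 → after 1×micro: 1; S2 reads c1=0 → after 1×micro: 0 ⇒ (c0=1, c1=1, c2=0)
[Jacobi] macro 5: S0 reads c0=1 → after 1×micro: 2; S1 reads c2=0 → after 1×micro: 1; S2 reads c1=1 → after 1×micro: 4 ⇒ (c0=2, c1=1, c2=4)
[Jacobi] macro 6: S0 reads c0=2 → after 1×micro: 1; S1 reads c2=4 → after 1×micro: 1; S2 reads c1=1 → after 1×micro: 4 ⇒ (c0=1, c1=1, c2=4)
[Jacobi] macro 7: S0 reads c0=1 → after 1×micro: 2; S1 reads c2=4 → after 1×micro: 1; S2 reads c1=1 → after 1×micro: 4 ⇒ (c0=2, c1=1, c2=4)
[Jacobi] macro 8: S0 reads c0=2 → after 1×micro: 1; S1 reads c2=4 → after 1×micro: 1; S2 reads c1=1 → after 1×micro: 4 ⇒ (c0=1, c1=1, c2=4)
[Gauss-Seidel] macro 1: S0 reads c0=1 → after 1×micro: 2; S1 reads c2=3 → after 1×micro: 2; S2 reads c1=2 → after 1×micro: 1 ⇒ (c0=2, c1=2, c2=1)
[Gauss-Seidel] macro 2: S0 reads c0=2 → after 1×micro: 1; S1 reads c2=1 → after 1×micro: 0; S2 reads c1=0 → after 1×micro: 0 ⇒ (c0=1, c1=0, c2=0)
[Gauss-Seidel] macro 3: S0 reads c0=1 → after 1×micro: 2; S1 reads c2=0 → after 1×micro: 1; S2 reads c1=1 → after 1×micro: 4 ⇒ (c0=2, c1=1, c2=4)
[Gauss-Seidel] macro 4: S0 reads c0=2 → after 1×micro: 1; S1 reads c2=4 → after 1×micro: 1; S2 reads c1=1 → after 1×micro: 4 ⇒ (c0=1, c1=1, c2=4)
[Gauss-Seidel] macro 5: S0 reads c0=1 → after 1×micro: 2; S1 reads c2=4 → after 1×micro: 1; S2 reads c1=1 → after 1×micro: 4 ⇒ (c0=2, c1=1, c2=4)
[Gauss-Seidel] macro 6: S0 reads c0=2 → after 1×micro: 1; S1 reads c2=4 → after 1×micro: 1; S2 reads c1=1 → after 1×micro: 4 ⇒ (c0=1, c1=1, c2=4)
[Gauss-Seidel] macro 7: S0 reads c0=1 → after 1×micro: 2; S1 reads c2=4 → after 1×micro: 1; S2 reads c1=1 → after 1×micro: 4 ⇒ (c0=2, c1=1, c2=4)
[Gauss-Seidel] macro 8: S0 reads c0=2 → after 1×micro: 1; S1 reads c2=4 → after 1×micro: 1; S2 reads c1=1 → after 1×micro: 4 ⇒ (c0=1, c1=1, c2=4)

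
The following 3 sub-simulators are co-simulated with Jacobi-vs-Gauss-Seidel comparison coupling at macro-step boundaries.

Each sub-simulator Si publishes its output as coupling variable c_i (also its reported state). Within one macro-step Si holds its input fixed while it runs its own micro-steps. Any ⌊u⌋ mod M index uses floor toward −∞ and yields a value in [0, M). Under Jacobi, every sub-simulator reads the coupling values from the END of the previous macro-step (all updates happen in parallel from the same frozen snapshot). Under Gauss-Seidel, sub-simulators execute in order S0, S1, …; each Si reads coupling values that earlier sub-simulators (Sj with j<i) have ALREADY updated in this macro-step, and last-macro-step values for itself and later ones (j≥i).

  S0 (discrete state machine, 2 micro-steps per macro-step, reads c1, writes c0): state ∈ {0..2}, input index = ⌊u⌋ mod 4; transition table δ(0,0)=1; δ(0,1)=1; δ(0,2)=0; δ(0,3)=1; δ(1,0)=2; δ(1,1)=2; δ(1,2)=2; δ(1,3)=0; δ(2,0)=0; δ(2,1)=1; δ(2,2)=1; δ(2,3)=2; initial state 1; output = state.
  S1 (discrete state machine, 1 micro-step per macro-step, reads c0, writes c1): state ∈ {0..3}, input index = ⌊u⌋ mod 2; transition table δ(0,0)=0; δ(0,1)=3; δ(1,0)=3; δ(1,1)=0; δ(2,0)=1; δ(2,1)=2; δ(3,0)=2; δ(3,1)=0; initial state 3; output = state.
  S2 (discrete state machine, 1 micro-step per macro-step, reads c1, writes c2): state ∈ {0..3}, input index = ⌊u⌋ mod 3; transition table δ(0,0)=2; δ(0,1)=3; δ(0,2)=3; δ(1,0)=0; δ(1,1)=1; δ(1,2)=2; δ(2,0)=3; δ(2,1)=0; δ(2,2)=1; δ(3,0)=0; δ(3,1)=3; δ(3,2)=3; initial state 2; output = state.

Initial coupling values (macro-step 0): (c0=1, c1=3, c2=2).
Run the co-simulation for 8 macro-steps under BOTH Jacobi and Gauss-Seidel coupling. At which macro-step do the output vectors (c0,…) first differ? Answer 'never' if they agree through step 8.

[Jacobi] macro 1: S0 reads c1=3 → after 2×micro: 1; S1 reads c0=1 → after 1×micro: 0; S2 reads c1=3 → after 1×micro: 3 ⇒ (c0=1, c1=0, c2=3)
[Jacobi] macro 2: S0 reads c1=0 → after 2×micro: 0; S1 reads c0=1 → after 1×micro: 3; S2 reads c1=0 → after 1×micro: 0 ⇒ (c0=0, c1=3, c2=0)
[Jacobi] macro 3: S0 reads c1=3 → after 2×micro: 0; S1 reads c0=0 → after 1×micro: 2; S2 reads c1=3 → after 1×micro: 2 ⇒ (c0=0, c1=2, c2=2)
[Jacobi] macro 4: S0 reads c1=2 → after 2×micro: 0; S1 reads c0=0 → after 1×micro: 1; S2 reads c1=2 → after 1×micro: 1 ⇒ (c0=0, c1=1, c2=1)
[Jacobi] macro 5: S0 reads c1=1 → after 2×micro: 2; S1 reads c0=0 → after 1×micro: 3; S2 reads c1=1 → after 1×micro: 1 ⇒ (c0=2, c1=3, c2=1)
[Jacobi] macro 6: S0 reads c1=3 → after 2×micro: 2; S1 reads c0=2 → after 1×micro: 2; S2 reads c1=3 → after 1×micro: 0 ⇒ (c0=2, c1=2, c2=0)
[Jacobi] macro 7: S0 reads c1=2 → after 2×micro: 2; S1 reads c0=2 → after 1×micro: 1; S2 reads c1=2 → after 1×micro: 3 ⇒ (c0=2, c1=1, c2=3)
[Jacobi] macro 8: S0 reads c1=1 → after 2×micro: 2; S1 reads c0=2 → after 1×micro: 3; S2 reads c1=1 → after 1×micro: 3 ⇒ (c0=2, c1=3, c2=3)
[Gauss-Seidel] macro 1: S0 reads c1=3 → after 2×micro: 1; S1 reads c0=1 → after 1×micro: 0; S2 reads c1=0 → after 1×micro: 3 ⇒ (c0=1, c1=0, c2=3)
[Gauss-Seidel] macro 2: S0 reads c1=0 → after 2×micro: 0; S1 reads c0=0 → after 1×micro: 0; S2 reads c1=0 → after 1×micro: 0 ⇒ (c0=0, c1=0, c2=0)
[Gauss-Seidel] macro 3: S0 reads c1=0 → after 2×micro: 2; S1 reads c0=2 → after 1×micro: 0; S2 reads c1=0 → after 1×micro: 2 ⇒ (c0=2, c1=0, c2=2)
[Gauss-Seidel] macro 4: S0 reads c1=0 → after 2×micro: 1; S1 reads c0=1 → after 1×micro: 3; S2 reads c1=3 → after 1×micro: 3 ⇒ (c0=1, c1=3, c2=3)
[Gauss-Seidel] macro 5: S0 reads c1=3 → after 2×micro: 1; S1 reads c0=1 → after 1×micro: 0; S2 reads c1=0 → after 1×micro: 0 ⇒ (c0=1, c1=0, c2=0)
[Gauss-Seidel] macro 6: S0 reads c1=0 → after 2×micro: 0; S1 reads c0=0 → after 1×micro: 0; S2 reads c1=0 → after 1×micro: 2 ⇒ (c0=0, c1=0, c2=2)
[Gauss-Seidel] macro 7: S0 reads c1=0 → after 2×micro: 2; S1 reads c0=2 → after 1×micro: 0; S2 reads c1=0 → after 1×micro: 3 ⇒ (c0=2, c1=0, c2=3)
[Gauss-Seidel] macro 8: S0 reads c1=0 → after 2×micro: 1; S1 reads c0=1 → after 1×micro: 3; S2 reads c1=3 → after 1×micro: 0 ⇒ (c0=1, c1=3, c2=0)

first divergence at macro-step: 2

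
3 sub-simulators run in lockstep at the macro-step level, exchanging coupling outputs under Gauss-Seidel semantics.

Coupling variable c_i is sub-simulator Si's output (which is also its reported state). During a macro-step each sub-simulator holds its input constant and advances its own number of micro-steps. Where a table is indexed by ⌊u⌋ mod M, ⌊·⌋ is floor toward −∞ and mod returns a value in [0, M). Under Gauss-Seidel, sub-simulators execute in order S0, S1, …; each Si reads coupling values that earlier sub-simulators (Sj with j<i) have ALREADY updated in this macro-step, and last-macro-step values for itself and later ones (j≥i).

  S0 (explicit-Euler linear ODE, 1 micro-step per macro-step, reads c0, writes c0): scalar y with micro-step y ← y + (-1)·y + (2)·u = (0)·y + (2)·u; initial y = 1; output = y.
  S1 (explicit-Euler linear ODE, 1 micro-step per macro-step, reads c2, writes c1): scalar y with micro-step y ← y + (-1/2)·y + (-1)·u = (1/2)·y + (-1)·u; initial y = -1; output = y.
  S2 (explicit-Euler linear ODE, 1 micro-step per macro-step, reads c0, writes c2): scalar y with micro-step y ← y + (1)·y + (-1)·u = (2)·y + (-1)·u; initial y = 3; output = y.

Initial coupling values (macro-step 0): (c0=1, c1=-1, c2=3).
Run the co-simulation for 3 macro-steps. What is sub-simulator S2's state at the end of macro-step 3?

macro 1: S0 reads c0=1 → after 1×micro: 2; S1 reads c2=3 → after 1×micro: -7/2; S2 reads c0=2 → after 1×micro: 4 ⇒ (c0=2, c1=-7/2, c2=4)
macro 2: S0 reads c0=2 → after 1×micro: 4; S1 reads c2=4 → after 1×micro: -23/4; S2 reads c0=4 → after 1×micro: 4 ⇒ (c0=4, c1=-23/4, c2=4)
macro 3: S0 reads c0=4 → after 1×micro: 8; S1 reads c2=4 → after 1×micro: -55/8; S2 reads c0=8 → after 1×micro: 0 ⇒ (c0=8, c1=-55/8, c2=0)

S2 state at macro-step 3 = 0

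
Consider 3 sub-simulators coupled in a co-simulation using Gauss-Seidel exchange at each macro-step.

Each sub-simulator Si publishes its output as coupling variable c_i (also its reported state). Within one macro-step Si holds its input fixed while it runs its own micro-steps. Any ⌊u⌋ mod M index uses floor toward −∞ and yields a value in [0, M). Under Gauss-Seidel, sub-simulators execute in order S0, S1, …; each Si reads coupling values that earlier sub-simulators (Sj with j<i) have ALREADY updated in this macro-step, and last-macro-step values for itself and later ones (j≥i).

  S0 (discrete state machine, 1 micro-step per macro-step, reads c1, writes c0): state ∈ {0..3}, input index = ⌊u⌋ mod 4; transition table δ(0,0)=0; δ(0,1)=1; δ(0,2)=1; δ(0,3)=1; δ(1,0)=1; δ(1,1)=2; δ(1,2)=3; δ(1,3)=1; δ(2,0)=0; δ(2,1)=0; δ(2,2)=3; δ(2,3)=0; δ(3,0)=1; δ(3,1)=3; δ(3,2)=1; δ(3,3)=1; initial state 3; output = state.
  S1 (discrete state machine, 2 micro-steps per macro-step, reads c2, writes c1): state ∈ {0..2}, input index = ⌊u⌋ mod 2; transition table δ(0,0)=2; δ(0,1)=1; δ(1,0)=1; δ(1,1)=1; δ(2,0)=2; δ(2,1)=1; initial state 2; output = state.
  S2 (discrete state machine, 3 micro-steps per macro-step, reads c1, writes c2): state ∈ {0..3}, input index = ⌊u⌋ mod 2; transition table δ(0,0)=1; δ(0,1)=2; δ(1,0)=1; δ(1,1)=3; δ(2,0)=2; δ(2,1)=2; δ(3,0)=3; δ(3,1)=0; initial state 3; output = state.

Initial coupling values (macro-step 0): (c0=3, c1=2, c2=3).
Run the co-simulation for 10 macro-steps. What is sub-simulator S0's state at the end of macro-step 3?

S0 state at macro-step 3 = 0

macro 1: S0 reads c1=2 → after 1×micro: 1; S1 reads c2=3 → after 2×micro: 1; S2 reads c1=1 → after 3×micro: 2 ⇒ (c0=1, c1=1, c2=2)
macro 2: S0 reads c1=1 → after 1×micro: 2; S1 reads c2=2 → after 2×micro: 1; S2 reads c1=1 → after 3×micro: 2 ⇒ (c0=2, c1=1, c2=2)
macro 3: S0 reads c1=1 → after 1×micro: 0; S1 reads c2=2 → after 2×micro: 1; S2 reads c1=1 → after 3×micro: 2 ⇒ (c0=0, c1=1, c2=2)
macro 4: S0 reads c1=1 → after 1×micro: 1; S1 reads c2=2 → after 2×micro: 1; S2 reads c1=1 → after 3×micro: 2 ⇒ (c0=1, c1=1, c2=2)
macro 5: S0 reads c1=1 → after 1×micro: 2; S1 reads c2=2 → after 2×micro: 1; S2 reads c1=1 → after 3×micro: 2 ⇒ (c0=2, c1=1, c2=2)
macro 6: S0 reads c1=1 → after 1×micro: 0; S1 reads c2=2 → after 2×micro: 1; S2 reads c1=1 → after 3×micro: 2 ⇒ (c0=0, c1=1, c2=2)
macro 7: S0 reads c1=1 → after 1×micro: 1; S1 reads c2=2 → after 2×micro: 1; S2 reads c1=1 → after 3×micro: 2 ⇒ (c0=1, c1=1, c2=2)
macro 8: S0 reads c1=1 → after 1×micro: 2; S1 reads c2=2 → after 2×micro: 1; S2 reads c1=1 → after 3×micro: 2 ⇒ (c0=2, c1=1, c2=2)
macro 9: S0 reads c1=1 → after 1×micro: 0; S1 reads c2=2 → after 2×micro: 1; S2 reads c1=1 → after 3×micro: 2 ⇒ (c0=0, c1=1, c2=2)
macro 10: S0 reads c1=1 → after 1×micro: 1; S1 reads c2=2 → after 2×micro: 1; S2 reads c1=1 → after 3×micro: 2 ⇒ (c0=1, c1=1, c2=2)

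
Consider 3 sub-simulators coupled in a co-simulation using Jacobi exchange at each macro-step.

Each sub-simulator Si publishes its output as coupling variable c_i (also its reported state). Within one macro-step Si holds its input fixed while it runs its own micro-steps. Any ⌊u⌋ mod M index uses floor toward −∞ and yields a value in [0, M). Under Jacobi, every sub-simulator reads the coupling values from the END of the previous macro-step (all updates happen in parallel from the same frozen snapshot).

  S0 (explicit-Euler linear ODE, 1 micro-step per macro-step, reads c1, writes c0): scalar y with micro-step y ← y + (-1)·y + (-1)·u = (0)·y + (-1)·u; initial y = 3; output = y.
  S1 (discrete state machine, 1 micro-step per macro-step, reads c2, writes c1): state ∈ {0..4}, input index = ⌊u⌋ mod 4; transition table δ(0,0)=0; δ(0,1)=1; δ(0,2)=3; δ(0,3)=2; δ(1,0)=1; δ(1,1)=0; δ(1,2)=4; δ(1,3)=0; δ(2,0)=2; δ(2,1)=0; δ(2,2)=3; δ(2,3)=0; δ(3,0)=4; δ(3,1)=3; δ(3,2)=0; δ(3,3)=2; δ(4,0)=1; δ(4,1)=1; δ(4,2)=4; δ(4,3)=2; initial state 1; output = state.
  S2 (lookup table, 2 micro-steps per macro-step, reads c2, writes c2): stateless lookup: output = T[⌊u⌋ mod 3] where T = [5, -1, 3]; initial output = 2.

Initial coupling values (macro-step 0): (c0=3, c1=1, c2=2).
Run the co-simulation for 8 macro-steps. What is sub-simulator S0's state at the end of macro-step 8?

S0 state at macro-step 8 = 0

macro 1: S0 reads c1=1 → after 1×micro: -1; S1 reads c2=2 → after 1×micro: 4; S2 reads c2=2 → after 2×micro: 3 ⇒ (c0=-1, c1=4, c2=3)
macro 2: S0 reads c1=4 → after 1×micro: -4; S1 reads c2=3 → after 1×micro: 2; S2 reads c2=3 → after 2×micro: 5 ⇒ (c0=-4, c1=2, c2=5)
macro 3: S0 reads c1=2 → after 1×micro: -2; S1 reads c2=5 → after 1×micro: 0; S2 reads c2=5 → after 2×micro: 3 ⇒ (c0=-2, c1=0, c2=3)
macro 4: S0 reads c1=0 → after 1×micro: 0; S1 reads c2=3 → after 1×micro: 2; S2 reads c2=3 → after 2×micro: 5 ⇒ (c0=0, c1=2, c2=5)
macro 5: S0 reads c1=2 → after 1×micro: -2; S1 reads c2=5 → after 1×micro: 0; S2 reads c2=5 → after 2×micro: 3 ⇒ (c0=-2, c1=0, c2=3)
macro 6: S0 reads c1=0 → after 1×micro: 0; S1 reads c2=3 → after 1×micro: 2; S2 reads c2=3 → after 2×micro: 5 ⇒ (c0=0, c1=2, c2=5)
macro 7: S0 reads c1=2 → after 1×micro: -2; S1 reads c2=5 → after 1×micro: 0; S2 reads c2=5 → after 2×micro: 3 ⇒ (c0=-2, c1=0, c2=3)
macro 8: S0 reads c1=0 → after 1×micro: 0; S1 reads c2=3 → after 1×micro: 2; S2 reads c2=3 → after 2×micro: 5 ⇒ (c0=0, c1=2, c2=5)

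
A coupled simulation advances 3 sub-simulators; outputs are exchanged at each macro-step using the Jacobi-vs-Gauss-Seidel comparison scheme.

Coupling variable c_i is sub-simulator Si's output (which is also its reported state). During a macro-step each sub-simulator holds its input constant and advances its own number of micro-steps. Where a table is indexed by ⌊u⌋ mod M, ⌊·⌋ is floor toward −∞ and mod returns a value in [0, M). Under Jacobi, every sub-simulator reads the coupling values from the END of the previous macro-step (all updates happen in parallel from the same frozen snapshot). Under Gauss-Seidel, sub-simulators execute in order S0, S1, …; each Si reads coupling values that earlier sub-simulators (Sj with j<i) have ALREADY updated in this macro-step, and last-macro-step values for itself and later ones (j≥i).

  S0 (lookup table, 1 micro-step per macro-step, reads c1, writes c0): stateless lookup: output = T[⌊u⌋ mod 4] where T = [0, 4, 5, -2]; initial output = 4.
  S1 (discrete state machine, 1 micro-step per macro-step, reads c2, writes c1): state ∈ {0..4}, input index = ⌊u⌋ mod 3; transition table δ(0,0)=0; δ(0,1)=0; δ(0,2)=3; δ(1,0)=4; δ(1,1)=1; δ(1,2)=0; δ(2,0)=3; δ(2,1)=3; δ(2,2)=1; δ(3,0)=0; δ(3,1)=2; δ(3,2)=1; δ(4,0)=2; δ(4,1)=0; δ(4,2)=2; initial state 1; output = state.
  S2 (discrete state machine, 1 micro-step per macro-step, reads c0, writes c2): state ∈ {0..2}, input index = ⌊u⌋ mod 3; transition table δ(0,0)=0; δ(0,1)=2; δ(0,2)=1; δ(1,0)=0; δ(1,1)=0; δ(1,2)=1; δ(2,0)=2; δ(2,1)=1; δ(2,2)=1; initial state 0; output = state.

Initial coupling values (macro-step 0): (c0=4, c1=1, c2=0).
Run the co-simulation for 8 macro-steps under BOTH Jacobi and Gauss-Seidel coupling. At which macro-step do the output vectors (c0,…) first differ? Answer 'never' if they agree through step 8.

[Jacobi] macro 1: S0 reads c1=1 → after 1×micro: 4; S1 reads c2=0 → after 1×micro: 4; S2 reads c0=4 → after 1×micro: 2 ⇒ (c0=4, c1=4, c2=2)
[Jacobi] macro 2: S0 reads c1=4 → after 1×micro: 0; S1 reads c2=2 → after 1×micro: 2; S2 reads c0=4 → after 1×micro: 1 ⇒ (c0=0, c1=2, c2=1)
[Jacobi] macro 3: S0 reads c1=2 → after 1×micro: 5; S1 reads c2=1 → after 1×micro: 3; S2 reads c0=0 → after 1×micro: 0 ⇒ (c0=5, c1=3, c2=0)
[Jacobi] macro 4: S0 reads c1=3 → after 1×micro: -2; S1 reads c2=0 → after 1×micro: 0; S2 reads c0=5 → after 1×micro: 1 ⇒ (c0=-2, c1=0, c2=1)
[Jacobi] macro 5: S0 reads c1=0 → after 1×micro: 0; S1 reads c2=1 → after 1×micro: 0; S2 reads c0=-2 → after 1×micro: 0 ⇒ (c0=0, c1=0, c2=0)
[Jacobi] macro 6: S0 reads c1=0 → after 1×micro: 0; S1 reads c2=0 → after 1×micro: 0; S2 reads c0=0 → after 1×micro: 0 ⇒ (c0=0, c1=0, c2=0)
[Jacobi] macro 7: S0 reads c1=0 → after 1×micro: 0; S1 reads c2=0 → after 1×micro: 0; S2 reads c0=0 → after 1×micro: 0 ⇒ (c0=0, c1=0, c2=0)
[Jacobi] macro 8: S0 reads c1=0 → after 1×micro: 0; S1 reads c2=0 → after 1×micro: 0; S2 reads c0=0 → after 1×micro: 0 ⇒ (c0=0, c1=0, c2=0)
[Gauss-Seidel] macro 1: S0 reads c1=1 → after 1×micro: 4; S1 reads c2=0 → after 1×micro: 4; S2 reads c0=4 → after 1×micro: 2 ⇒ (c0=4, c1=4, c2=2)
[Gauss-Seidel] macro 2: S0 reads c1=4 → after 1×micro: 0; S1 reads c2=2 → after 1×micro: 2; S2 reads c0=0 → after 1×micro: 2 ⇒ (c0=0, c1=2, c2=2)
[Gauss-Seidel] macro 3: S0 reads c1=2 → after 1×micro: 5; S1 reads c2=2 → after 1×micro: 1; S2 reads c0=5 → after 1×micro: 1 ⇒ (c0=5, c1=1, c2=1)
[Gauss-Seidel] macro 4: S0 reads c1=1 → after 1×micro: 4; S1 reads c2=1 → after 1×micro: 1; S2 reads c0=4 → after 1×micro: 0 ⇒ (c0=4, c1=1, c2=0)
[Gauss-Seidel] macro 5: S0 reads c1=1 → after 1×micro: 4; S1 reads c2=0 → after 1×micro: 4; S2 reads c0=4 → after 1×micro: 2 ⇒ (c0=4, c1=4, c2=2)
[Gauss-Seidel] macro 6: S0 reads c1=4 → after 1×micro: 0; S1 reads c2=2 → after 1×micro: 2; S2 reads c0=0 → after 1×micro: 2 ⇒ (c0=0, c1=2, c2=2)
[Gauss-Seidel] macro 7: S0 reads c1=2 → after 1×micro: 5; S1 reads c2=2 → after 1×micro: 1; S2 reads c0=5 → after 1×micro: 1 ⇒ (c0=5, c1=1, c2=1)
[Gauss-Seidel] macro 8: S0 reads c1=1 → after 1×micro: 4; S1 reads c2=1 → after 1×micro: 1; S2 reads c0=4 → after 1×micro: 0 ⇒ (c0=4, c1=1, c2=0)

first divergence at macro-step: 2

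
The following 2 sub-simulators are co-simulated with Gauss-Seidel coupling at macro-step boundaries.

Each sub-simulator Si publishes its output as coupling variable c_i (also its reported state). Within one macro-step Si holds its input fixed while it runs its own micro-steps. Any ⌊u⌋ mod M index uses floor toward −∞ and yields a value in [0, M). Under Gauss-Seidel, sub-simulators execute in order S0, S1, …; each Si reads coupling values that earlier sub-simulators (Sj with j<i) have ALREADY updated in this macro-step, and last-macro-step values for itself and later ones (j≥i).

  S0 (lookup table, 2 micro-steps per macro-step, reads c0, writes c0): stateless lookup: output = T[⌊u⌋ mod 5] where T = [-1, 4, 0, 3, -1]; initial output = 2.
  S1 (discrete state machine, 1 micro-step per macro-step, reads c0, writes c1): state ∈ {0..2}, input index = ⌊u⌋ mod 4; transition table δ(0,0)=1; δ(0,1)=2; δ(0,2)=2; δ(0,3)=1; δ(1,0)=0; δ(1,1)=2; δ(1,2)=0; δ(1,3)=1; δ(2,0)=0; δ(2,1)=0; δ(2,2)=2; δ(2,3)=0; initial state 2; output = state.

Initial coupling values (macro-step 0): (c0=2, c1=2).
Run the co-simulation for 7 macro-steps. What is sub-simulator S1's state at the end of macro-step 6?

S1 state at macro-step 6 = 1

macro 1: S0 reads c0=2 → after 2×micro: 0; S1 reads c0=0 → after 1×micro: 0 ⇒ (c0=0, c1=0)
macro 2: S0 reads c0=0 → after 2×micro: -1; S1 reads c0=-1 → after 1×micro: 1 ⇒ (c0=-1, c1=1)
macro 3: S0 reads c0=-1 → after 2×micro: -1; S1 reads c0=-1 → after 1×micro: 1 ⇒ (c0=-1, c1=1)
macro 4: S0 reads c0=-1 → after 2×micro: -1; S1 reads c0=-1 → after 1×micro: 1 ⇒ (c0=-1, c1=1)
macro 5: S0 reads c0=-1 → after 2×micro: -1; S1 reads c0=-1 → after 1×micro: 1 ⇒ (c0=-1, c1=1)
macro 6: S0 reads c0=-1 → after 2×micro: -1; S1 reads c0=-1 → after 1×micro: 1 ⇒ (c0=-1, c1=1)
macro 7: S0 reads c0=-1 → after 2×micro: -1; S1 reads c0=-1 → after 1×micro: 1 ⇒ (c0=-1, c1=1)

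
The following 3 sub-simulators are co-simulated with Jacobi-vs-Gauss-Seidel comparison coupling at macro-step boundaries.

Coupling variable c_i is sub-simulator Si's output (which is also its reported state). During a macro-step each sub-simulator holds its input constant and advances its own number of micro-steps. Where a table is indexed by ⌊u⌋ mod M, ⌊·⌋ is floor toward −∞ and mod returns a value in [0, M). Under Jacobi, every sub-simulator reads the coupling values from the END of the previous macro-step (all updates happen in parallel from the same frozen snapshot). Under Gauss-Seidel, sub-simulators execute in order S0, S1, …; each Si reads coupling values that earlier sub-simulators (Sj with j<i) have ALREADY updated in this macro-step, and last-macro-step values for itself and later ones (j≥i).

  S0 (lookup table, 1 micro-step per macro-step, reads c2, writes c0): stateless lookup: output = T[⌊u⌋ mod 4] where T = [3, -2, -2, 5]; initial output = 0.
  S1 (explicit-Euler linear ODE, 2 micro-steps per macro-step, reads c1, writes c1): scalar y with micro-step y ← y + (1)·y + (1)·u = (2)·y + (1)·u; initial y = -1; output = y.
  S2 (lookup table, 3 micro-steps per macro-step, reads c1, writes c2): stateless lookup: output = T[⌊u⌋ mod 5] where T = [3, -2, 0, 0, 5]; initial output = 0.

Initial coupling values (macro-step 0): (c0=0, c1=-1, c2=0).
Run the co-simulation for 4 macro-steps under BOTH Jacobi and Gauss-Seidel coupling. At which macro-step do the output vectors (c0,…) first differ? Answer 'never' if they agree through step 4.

[Jacobi] macro 1: S0 reads c2=0 → after 1×micro: 3; S1 reads c1=-1 → after 2×micro: -7; S2 reads c1=-1 → after 3×micro: 5 ⇒ (c0=3, c1=-7, c2=5)
[Jacobi] macro 2: S0 reads c2=5 → after 1×micro: -2; S1 reads c1=-7 → after 2×micro: -49; S2 reads c1=-7 → after 3×micro: 0 ⇒ (c0=-2, c1=-49, c2=0)
[Jacobi] macro 3: S0 reads c2=0 → after 1×micro: 3; S1 reads c1=-49 → after 2×micro: -343; S2 reads c1=-49 → after 3×micro: -2 ⇒ (c0=3, c1=-343, c2=-2)
[Jacobi] macro 4: S0 reads c2=-2 → after 1×micro: -2; S1 reads c1=-343 → after 2×micro: -2401; S2 reads c1=-343 → after 3×micro: 0 ⇒ (c0=-2, c1=-2401, c2=0)
[Gauss-Seidel] macro 1: S0 reads c2=0 → after 1×micro: 3; S1 reads c1=-1 → after 2×micro: -7; S2 reads c1=-7 → after 3×micro: 0 ⇒ (c0=3, c1=-7, c2=0)
[Gauss-Seidel] macro 2: S0 reads c2=0 → after 1×micro: 3; S1 reads c1=-7 → after 2×micro: -49; S2 reads c1=-49 → after 3×micro: -2 ⇒ (c0=3, c1=-49, c2=-2)
[Gauss-Seidel] macro 3: S0 reads c2=-2 → after 1×micro: -2; S1 reads c1=-49 → after 2×micro: -343; S2 reads c1=-343 → after 3×micro: 0 ⇒ (c0=-2, c1=-343, c2=0)
[Gauss-Seidel] macro 4: S0 reads c2=0 → after 1×micro: 3; S1 reads c1=-343 → after 2×micro: -2401; S2 reads c1=-2401 → after 3×micro: 5 ⇒ (c0=3, c1=-2401, c2=5)

first divergence at macro-step: 1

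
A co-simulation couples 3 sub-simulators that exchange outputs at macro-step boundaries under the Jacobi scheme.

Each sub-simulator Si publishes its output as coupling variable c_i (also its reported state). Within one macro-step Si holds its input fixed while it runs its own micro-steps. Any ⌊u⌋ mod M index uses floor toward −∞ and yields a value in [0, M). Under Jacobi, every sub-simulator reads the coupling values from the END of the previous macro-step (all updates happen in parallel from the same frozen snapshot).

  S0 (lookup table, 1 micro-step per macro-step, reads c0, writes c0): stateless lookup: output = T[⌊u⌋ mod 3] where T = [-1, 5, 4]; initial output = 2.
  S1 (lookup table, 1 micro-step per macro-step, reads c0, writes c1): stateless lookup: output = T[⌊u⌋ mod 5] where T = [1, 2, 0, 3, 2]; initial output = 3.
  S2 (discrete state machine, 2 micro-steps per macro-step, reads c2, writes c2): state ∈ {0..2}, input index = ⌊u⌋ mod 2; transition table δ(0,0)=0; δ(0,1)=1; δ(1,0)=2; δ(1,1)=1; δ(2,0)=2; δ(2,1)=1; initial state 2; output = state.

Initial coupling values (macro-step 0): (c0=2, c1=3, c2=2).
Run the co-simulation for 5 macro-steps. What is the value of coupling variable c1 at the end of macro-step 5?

c1 at macro-step 5 = 1

macro 1: S0 reads c0=2 → after 1×micro: 4; S1 reads c0=2 → after 1×micro: 0; S2 reads c2=2 → after 2×micro: 2 ⇒ (c0=4, c1=0, c2=2)
macro 2: S0 reads c0=4 → after 1×micro: 5; S1 reads c0=4 → after 1×micro: 2; S2 reads c2=2 → after 2×micro: 2 ⇒ (c0=5, c1=2, c2=2)
macro 3: S0 reads c0=5 → after 1×micro: 4; S1 reads c0=5 → after 1×micro: 1; S2 reads c2=2 → after 2×micro: 2 ⇒ (c0=4, c1=1, c2=2)
macro 4: S0 reads c0=4 → after 1×micro: 5; S1 reads c0=4 → after 1×micro: 2; S2 reads c2=2 → after 2×micro: 2 ⇒ (c0=5, c1=2, c2=2)
macro 5: S0 reads c0=5 → after 1×micro: 4; S1 reads c0=5 → after 1×micro: 1; S2 reads c2=2 → after 2×micro: 2 ⇒ (c0=4, c1=1, c2=2)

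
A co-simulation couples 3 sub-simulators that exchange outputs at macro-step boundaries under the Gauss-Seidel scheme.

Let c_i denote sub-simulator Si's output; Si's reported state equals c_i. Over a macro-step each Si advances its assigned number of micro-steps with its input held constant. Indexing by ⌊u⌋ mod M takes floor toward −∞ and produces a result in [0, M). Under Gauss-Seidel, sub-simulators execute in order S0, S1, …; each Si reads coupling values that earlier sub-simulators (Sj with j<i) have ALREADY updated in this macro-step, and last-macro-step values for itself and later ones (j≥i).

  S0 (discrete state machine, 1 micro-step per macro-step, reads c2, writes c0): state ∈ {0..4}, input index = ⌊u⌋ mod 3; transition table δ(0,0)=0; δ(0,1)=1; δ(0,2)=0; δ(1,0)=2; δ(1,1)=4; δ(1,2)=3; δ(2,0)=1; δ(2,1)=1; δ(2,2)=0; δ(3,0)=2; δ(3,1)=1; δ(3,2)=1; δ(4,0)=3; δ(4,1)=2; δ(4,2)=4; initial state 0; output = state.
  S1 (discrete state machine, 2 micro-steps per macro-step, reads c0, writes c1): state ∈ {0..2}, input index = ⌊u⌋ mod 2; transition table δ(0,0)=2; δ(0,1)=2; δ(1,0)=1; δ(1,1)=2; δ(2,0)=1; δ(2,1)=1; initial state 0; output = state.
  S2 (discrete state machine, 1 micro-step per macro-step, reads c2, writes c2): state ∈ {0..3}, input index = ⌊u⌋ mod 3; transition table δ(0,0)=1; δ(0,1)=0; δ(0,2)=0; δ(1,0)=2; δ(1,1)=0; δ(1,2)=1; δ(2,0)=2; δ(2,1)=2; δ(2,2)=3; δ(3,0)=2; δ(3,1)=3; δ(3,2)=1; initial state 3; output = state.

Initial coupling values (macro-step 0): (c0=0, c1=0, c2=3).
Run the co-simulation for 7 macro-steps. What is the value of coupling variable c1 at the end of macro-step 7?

macro 1: S0 reads c2=3 → after 1×micro: 0; S1 reads c0=0 → after 2×micro: 1; S2 reads c2=3 → after 1×micro: 2 ⇒ (c0=0, c1=1, c2=2)
macro 2: S0 reads c2=2 → after 1×micro: 0; S1 reads c0=0 → after 2×micro: 1; S2 reads c2=2 → after 1×micro: 3 ⇒ (c0=0, c1=1, c2=3)
macro 3: S0 reads c2=3 → after 1×micro: 0; S1 reads c0=0 → after 2×micro: 1; S2 reads c2=3 → after 1×micro: 2 ⇒ (c0=0, c1=1, c2=2)
macro 4: S0 reads c2=2 → after 1×micro: 0; S1 reads c0=0 → after 2×micro: 1; S2 reads c2=2 → after 1×micro: 3 ⇒ (c0=0, c1=1, c2=3)
macro 5: S0 reads c2=3 → after 1×micro: 0; S1 reads c0=0 → after 2×micro: 1; S2 reads c2=3 → after 1×micro: 2 ⇒ (c0=0, c1=1, c2=2)
macro 6: S0 reads c2=2 → after 1×micro: 0; S1 reads c0=0 → after 2×micro: 1; S2 reads c2=2 → after 1×micro: 3 ⇒ (c0=0, c1=1, c2=3)
macro 7: S0 reads c2=3 → after 1×micro: 0; S1 reads c0=0 → after 2×micro: 1; S2 reads c2=3 → after 1×micro: 2 ⇒ (c0=0, c1=1, c2=2)

c1 at macro-step 7 = 1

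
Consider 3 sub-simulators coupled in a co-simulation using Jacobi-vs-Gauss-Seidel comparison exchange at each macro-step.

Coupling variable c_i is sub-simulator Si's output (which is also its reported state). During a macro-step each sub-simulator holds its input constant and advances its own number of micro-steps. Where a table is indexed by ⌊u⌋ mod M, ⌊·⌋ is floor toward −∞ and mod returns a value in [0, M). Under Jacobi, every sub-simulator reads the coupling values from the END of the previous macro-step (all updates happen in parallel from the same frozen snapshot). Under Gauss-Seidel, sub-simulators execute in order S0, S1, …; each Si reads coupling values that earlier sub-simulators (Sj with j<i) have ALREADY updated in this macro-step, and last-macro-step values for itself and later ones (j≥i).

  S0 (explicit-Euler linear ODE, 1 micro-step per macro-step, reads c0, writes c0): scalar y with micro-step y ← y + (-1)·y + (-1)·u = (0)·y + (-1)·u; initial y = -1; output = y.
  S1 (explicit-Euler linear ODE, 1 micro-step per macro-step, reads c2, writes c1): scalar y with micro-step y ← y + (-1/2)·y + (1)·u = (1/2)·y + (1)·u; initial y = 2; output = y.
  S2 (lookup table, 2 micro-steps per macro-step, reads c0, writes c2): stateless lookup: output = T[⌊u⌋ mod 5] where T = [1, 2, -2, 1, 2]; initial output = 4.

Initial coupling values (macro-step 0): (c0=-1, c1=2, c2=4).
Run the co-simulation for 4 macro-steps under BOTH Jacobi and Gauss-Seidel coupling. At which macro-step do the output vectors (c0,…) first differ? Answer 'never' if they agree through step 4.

first divergence at macro-step: never

[Jacobi] macro 1: S0 reads c0=-1 → after 1×micro: 1; S1 reads c2=4 → after 1×micro: 5; S2 reads c0=-1 → after 2×micro: 2 ⇒ (c0=1, c1=5, c2=2)
[Jacobi] macro 2: S0 reads c0=1 → after 1×micro: -1; S1 reads c2=2 → after 1×micro: 9/2; S2 reads c0=1 → after 2×micro: 2 ⇒ (c0=-1, c1=9/2, c2=2)
[Jacobi] macro 3: S0 reads c0=-1 → after 1×micro: 1; S1 reads c2=2 → after 1×micro: 17/4; S2 reads c0=-1 → after 2×micro: 2 ⇒ (c0=1, c1=17/4, c2=2)
[Jacobi] macro 4: S0 reads c0=1 → after 1×micro: -1; S1 reads c2=2 → after 1×micro: 33/8; S2 reads c0=1 → after 2×micro: 2 ⇒ (c0=-1, c1=33/8, c2=2)
[Gauss-Seidel] macro 1: S0 reads c0=-1 → after 1×micro: 1; S1 reads c2=4 → after 1×micro: 5; S2 reads c0=1 → after 2×micro: 2 ⇒ (c0=1, c1=5, c2=2)
[Gauss-Seidel] macro 2: S0 reads c0=1 → after 1×micro: -1; S1 reads c2=2 → after 1×micro: 9/2; S2 reads c0=-1 → after 2×micro: 2 ⇒ (c0=-1, c1=9/2, c2=2)
[Gauss-Seidel] macro 3: S0 reads c0=-1 → after 1×micro: 1; S1 reads c2=2 → after 1×micro: 17/4; S2 reads c0=1 → after 2×micro: 2 ⇒ (c0=1, c1=17/4, c2=2)
[Gauss-Seidel] macro 4: S0 reads c0=1 → after 1×micro: -1; S1 reads c2=2 → after 1×micro: 33/8; S2 reads c0=-1 → after 2×micro: 2 ⇒ (c0=-1, c1=33/8, c2=2)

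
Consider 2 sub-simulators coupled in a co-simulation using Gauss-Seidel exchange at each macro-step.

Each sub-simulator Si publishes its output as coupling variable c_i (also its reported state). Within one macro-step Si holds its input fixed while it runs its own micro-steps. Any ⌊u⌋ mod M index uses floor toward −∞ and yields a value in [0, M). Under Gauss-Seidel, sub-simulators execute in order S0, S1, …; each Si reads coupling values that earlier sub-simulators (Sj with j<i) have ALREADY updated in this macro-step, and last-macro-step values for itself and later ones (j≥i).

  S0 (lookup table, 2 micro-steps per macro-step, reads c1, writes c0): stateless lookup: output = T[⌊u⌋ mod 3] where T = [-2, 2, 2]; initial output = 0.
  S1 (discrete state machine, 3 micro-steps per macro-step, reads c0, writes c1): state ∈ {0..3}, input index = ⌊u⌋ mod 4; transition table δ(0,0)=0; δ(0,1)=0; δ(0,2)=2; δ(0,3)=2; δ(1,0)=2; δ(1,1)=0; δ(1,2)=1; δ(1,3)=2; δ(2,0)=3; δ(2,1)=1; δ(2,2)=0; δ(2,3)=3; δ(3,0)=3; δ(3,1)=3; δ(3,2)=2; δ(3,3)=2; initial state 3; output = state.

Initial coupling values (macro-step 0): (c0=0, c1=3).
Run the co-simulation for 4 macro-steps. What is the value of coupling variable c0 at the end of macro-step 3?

c0 at macro-step 3 = -2

macro 1: S0 reads c1=3 → after 2×micro: -2; S1 reads c0=-2 → after 3×micro: 2 ⇒ (c0=-2, c1=2)
macro 2: S0 reads c1=2 → after 2×micro: 2; S1 reads c0=2 → after 3×micro: 0 ⇒ (c0=2, c1=0)
macro 3: S0 reads c1=0 → after 2×micro: -2; S1 reads c0=-2 → after 3×micro: 2 ⇒ (c0=-2, c1=2)
macro 4: S0 reads c1=2 → after 2×micro: 2; S1 reads c0=2 → after 3×micro: 0 ⇒ (c0=2, c1=0)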